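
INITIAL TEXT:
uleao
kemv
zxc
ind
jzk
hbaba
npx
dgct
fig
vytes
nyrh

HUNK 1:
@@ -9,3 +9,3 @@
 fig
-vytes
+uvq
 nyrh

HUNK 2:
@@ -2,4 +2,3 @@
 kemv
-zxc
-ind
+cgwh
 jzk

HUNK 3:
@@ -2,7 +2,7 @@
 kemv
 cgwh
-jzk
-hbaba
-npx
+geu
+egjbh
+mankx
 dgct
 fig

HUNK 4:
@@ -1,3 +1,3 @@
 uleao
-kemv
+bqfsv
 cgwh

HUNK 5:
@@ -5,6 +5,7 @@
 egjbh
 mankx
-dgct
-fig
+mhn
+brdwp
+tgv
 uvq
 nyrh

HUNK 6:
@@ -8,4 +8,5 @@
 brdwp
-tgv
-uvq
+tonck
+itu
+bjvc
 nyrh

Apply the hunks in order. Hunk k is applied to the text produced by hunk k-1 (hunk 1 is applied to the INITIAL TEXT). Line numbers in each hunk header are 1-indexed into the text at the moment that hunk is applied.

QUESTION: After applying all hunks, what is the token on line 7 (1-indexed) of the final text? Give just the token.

Hunk 1: at line 9 remove [vytes] add [uvq] -> 11 lines: uleao kemv zxc ind jzk hbaba npx dgct fig uvq nyrh
Hunk 2: at line 2 remove [zxc,ind] add [cgwh] -> 10 lines: uleao kemv cgwh jzk hbaba npx dgct fig uvq nyrh
Hunk 3: at line 2 remove [jzk,hbaba,npx] add [geu,egjbh,mankx] -> 10 lines: uleao kemv cgwh geu egjbh mankx dgct fig uvq nyrh
Hunk 4: at line 1 remove [kemv] add [bqfsv] -> 10 lines: uleao bqfsv cgwh geu egjbh mankx dgct fig uvq nyrh
Hunk 5: at line 5 remove [dgct,fig] add [mhn,brdwp,tgv] -> 11 lines: uleao bqfsv cgwh geu egjbh mankx mhn brdwp tgv uvq nyrh
Hunk 6: at line 8 remove [tgv,uvq] add [tonck,itu,bjvc] -> 12 lines: uleao bqfsv cgwh geu egjbh mankx mhn brdwp tonck itu bjvc nyrh
Final line 7: mhn

Answer: mhn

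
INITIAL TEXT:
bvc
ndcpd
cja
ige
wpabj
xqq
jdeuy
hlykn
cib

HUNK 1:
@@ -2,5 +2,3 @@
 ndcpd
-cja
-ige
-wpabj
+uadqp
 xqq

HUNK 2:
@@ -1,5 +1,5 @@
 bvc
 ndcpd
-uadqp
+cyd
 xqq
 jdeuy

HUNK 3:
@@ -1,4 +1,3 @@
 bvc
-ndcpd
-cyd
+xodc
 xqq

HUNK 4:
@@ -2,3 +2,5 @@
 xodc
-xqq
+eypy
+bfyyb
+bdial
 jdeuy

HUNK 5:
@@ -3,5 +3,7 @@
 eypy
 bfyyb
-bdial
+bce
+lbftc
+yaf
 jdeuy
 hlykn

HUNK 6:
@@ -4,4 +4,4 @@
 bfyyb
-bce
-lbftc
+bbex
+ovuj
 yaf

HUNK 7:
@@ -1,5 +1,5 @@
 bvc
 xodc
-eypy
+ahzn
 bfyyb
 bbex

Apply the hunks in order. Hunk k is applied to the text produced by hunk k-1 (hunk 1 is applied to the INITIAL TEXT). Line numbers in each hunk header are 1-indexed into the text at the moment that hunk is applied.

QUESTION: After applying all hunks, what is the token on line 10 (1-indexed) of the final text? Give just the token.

Hunk 1: at line 2 remove [cja,ige,wpabj] add [uadqp] -> 7 lines: bvc ndcpd uadqp xqq jdeuy hlykn cib
Hunk 2: at line 1 remove [uadqp] add [cyd] -> 7 lines: bvc ndcpd cyd xqq jdeuy hlykn cib
Hunk 3: at line 1 remove [ndcpd,cyd] add [xodc] -> 6 lines: bvc xodc xqq jdeuy hlykn cib
Hunk 4: at line 2 remove [xqq] add [eypy,bfyyb,bdial] -> 8 lines: bvc xodc eypy bfyyb bdial jdeuy hlykn cib
Hunk 5: at line 3 remove [bdial] add [bce,lbftc,yaf] -> 10 lines: bvc xodc eypy bfyyb bce lbftc yaf jdeuy hlykn cib
Hunk 6: at line 4 remove [bce,lbftc] add [bbex,ovuj] -> 10 lines: bvc xodc eypy bfyyb bbex ovuj yaf jdeuy hlykn cib
Hunk 7: at line 1 remove [eypy] add [ahzn] -> 10 lines: bvc xodc ahzn bfyyb bbex ovuj yaf jdeuy hlykn cib
Final line 10: cib

Answer: cib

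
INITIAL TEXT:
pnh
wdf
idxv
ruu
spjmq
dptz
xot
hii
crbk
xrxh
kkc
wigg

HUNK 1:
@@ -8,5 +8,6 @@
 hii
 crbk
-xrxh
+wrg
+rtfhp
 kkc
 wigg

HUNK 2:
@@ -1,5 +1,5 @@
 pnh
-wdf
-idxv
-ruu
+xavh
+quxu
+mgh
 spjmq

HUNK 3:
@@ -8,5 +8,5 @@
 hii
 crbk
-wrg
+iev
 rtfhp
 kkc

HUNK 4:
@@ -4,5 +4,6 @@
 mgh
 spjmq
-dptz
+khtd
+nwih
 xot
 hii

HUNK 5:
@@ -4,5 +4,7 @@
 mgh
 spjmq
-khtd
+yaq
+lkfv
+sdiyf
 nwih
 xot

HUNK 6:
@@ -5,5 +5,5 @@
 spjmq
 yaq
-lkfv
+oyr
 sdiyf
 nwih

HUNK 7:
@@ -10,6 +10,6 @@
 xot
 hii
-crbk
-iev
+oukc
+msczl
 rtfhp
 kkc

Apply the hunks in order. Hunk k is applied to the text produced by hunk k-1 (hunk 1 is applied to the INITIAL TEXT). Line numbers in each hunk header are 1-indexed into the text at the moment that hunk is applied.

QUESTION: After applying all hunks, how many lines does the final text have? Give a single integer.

Hunk 1: at line 8 remove [xrxh] add [wrg,rtfhp] -> 13 lines: pnh wdf idxv ruu spjmq dptz xot hii crbk wrg rtfhp kkc wigg
Hunk 2: at line 1 remove [wdf,idxv,ruu] add [xavh,quxu,mgh] -> 13 lines: pnh xavh quxu mgh spjmq dptz xot hii crbk wrg rtfhp kkc wigg
Hunk 3: at line 8 remove [wrg] add [iev] -> 13 lines: pnh xavh quxu mgh spjmq dptz xot hii crbk iev rtfhp kkc wigg
Hunk 4: at line 4 remove [dptz] add [khtd,nwih] -> 14 lines: pnh xavh quxu mgh spjmq khtd nwih xot hii crbk iev rtfhp kkc wigg
Hunk 5: at line 4 remove [khtd] add [yaq,lkfv,sdiyf] -> 16 lines: pnh xavh quxu mgh spjmq yaq lkfv sdiyf nwih xot hii crbk iev rtfhp kkc wigg
Hunk 6: at line 5 remove [lkfv] add [oyr] -> 16 lines: pnh xavh quxu mgh spjmq yaq oyr sdiyf nwih xot hii crbk iev rtfhp kkc wigg
Hunk 7: at line 10 remove [crbk,iev] add [oukc,msczl] -> 16 lines: pnh xavh quxu mgh spjmq yaq oyr sdiyf nwih xot hii oukc msczl rtfhp kkc wigg
Final line count: 16

Answer: 16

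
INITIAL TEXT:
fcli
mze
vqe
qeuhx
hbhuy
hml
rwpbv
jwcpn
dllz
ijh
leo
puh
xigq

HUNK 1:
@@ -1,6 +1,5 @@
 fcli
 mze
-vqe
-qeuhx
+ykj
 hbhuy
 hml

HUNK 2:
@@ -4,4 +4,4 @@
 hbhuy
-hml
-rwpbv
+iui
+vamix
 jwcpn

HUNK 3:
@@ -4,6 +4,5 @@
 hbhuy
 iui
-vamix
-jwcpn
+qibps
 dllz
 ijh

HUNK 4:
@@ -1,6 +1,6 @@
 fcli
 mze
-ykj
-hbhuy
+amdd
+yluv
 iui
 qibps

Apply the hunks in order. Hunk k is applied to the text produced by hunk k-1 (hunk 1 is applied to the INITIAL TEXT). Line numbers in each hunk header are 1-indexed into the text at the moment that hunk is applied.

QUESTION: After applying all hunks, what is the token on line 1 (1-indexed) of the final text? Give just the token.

Answer: fcli

Derivation:
Hunk 1: at line 1 remove [vqe,qeuhx] add [ykj] -> 12 lines: fcli mze ykj hbhuy hml rwpbv jwcpn dllz ijh leo puh xigq
Hunk 2: at line 4 remove [hml,rwpbv] add [iui,vamix] -> 12 lines: fcli mze ykj hbhuy iui vamix jwcpn dllz ijh leo puh xigq
Hunk 3: at line 4 remove [vamix,jwcpn] add [qibps] -> 11 lines: fcli mze ykj hbhuy iui qibps dllz ijh leo puh xigq
Hunk 4: at line 1 remove [ykj,hbhuy] add [amdd,yluv] -> 11 lines: fcli mze amdd yluv iui qibps dllz ijh leo puh xigq
Final line 1: fcli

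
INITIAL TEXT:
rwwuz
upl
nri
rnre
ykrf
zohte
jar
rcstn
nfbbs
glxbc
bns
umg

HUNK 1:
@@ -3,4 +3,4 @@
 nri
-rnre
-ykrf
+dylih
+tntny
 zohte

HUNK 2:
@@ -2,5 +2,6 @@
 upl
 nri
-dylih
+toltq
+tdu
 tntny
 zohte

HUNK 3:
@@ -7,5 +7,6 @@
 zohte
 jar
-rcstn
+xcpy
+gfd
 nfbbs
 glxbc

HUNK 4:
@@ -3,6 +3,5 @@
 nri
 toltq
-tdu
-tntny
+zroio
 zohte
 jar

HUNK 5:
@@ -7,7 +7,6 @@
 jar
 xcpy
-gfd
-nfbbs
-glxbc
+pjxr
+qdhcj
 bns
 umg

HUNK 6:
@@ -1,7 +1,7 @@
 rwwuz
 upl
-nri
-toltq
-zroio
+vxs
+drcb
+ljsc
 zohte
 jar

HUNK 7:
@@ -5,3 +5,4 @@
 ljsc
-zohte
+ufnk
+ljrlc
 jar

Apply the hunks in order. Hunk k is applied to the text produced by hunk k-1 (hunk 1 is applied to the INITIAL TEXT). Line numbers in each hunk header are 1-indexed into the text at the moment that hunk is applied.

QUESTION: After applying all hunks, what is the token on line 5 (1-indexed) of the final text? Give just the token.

Answer: ljsc

Derivation:
Hunk 1: at line 3 remove [rnre,ykrf] add [dylih,tntny] -> 12 lines: rwwuz upl nri dylih tntny zohte jar rcstn nfbbs glxbc bns umg
Hunk 2: at line 2 remove [dylih] add [toltq,tdu] -> 13 lines: rwwuz upl nri toltq tdu tntny zohte jar rcstn nfbbs glxbc bns umg
Hunk 3: at line 7 remove [rcstn] add [xcpy,gfd] -> 14 lines: rwwuz upl nri toltq tdu tntny zohte jar xcpy gfd nfbbs glxbc bns umg
Hunk 4: at line 3 remove [tdu,tntny] add [zroio] -> 13 lines: rwwuz upl nri toltq zroio zohte jar xcpy gfd nfbbs glxbc bns umg
Hunk 5: at line 7 remove [gfd,nfbbs,glxbc] add [pjxr,qdhcj] -> 12 lines: rwwuz upl nri toltq zroio zohte jar xcpy pjxr qdhcj bns umg
Hunk 6: at line 1 remove [nri,toltq,zroio] add [vxs,drcb,ljsc] -> 12 lines: rwwuz upl vxs drcb ljsc zohte jar xcpy pjxr qdhcj bns umg
Hunk 7: at line 5 remove [zohte] add [ufnk,ljrlc] -> 13 lines: rwwuz upl vxs drcb ljsc ufnk ljrlc jar xcpy pjxr qdhcj bns umg
Final line 5: ljsc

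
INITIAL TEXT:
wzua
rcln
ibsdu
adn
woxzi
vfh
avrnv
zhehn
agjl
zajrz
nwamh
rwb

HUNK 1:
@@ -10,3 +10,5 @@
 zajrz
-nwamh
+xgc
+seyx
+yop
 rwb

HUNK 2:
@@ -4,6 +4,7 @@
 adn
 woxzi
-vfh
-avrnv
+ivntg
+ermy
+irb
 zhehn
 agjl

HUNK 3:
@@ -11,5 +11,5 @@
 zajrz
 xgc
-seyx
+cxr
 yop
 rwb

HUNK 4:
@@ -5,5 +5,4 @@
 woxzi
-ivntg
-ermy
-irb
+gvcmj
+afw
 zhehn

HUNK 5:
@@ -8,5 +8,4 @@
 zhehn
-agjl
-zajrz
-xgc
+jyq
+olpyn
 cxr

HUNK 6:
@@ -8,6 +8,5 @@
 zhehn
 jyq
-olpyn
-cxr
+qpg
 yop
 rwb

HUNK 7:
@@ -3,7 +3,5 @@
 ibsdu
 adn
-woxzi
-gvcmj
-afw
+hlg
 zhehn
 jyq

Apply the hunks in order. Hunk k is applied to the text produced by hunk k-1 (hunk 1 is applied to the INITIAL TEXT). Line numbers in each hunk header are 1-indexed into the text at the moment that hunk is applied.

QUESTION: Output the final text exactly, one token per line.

Answer: wzua
rcln
ibsdu
adn
hlg
zhehn
jyq
qpg
yop
rwb

Derivation:
Hunk 1: at line 10 remove [nwamh] add [xgc,seyx,yop] -> 14 lines: wzua rcln ibsdu adn woxzi vfh avrnv zhehn agjl zajrz xgc seyx yop rwb
Hunk 2: at line 4 remove [vfh,avrnv] add [ivntg,ermy,irb] -> 15 lines: wzua rcln ibsdu adn woxzi ivntg ermy irb zhehn agjl zajrz xgc seyx yop rwb
Hunk 3: at line 11 remove [seyx] add [cxr] -> 15 lines: wzua rcln ibsdu adn woxzi ivntg ermy irb zhehn agjl zajrz xgc cxr yop rwb
Hunk 4: at line 5 remove [ivntg,ermy,irb] add [gvcmj,afw] -> 14 lines: wzua rcln ibsdu adn woxzi gvcmj afw zhehn agjl zajrz xgc cxr yop rwb
Hunk 5: at line 8 remove [agjl,zajrz,xgc] add [jyq,olpyn] -> 13 lines: wzua rcln ibsdu adn woxzi gvcmj afw zhehn jyq olpyn cxr yop rwb
Hunk 6: at line 8 remove [olpyn,cxr] add [qpg] -> 12 lines: wzua rcln ibsdu adn woxzi gvcmj afw zhehn jyq qpg yop rwb
Hunk 7: at line 3 remove [woxzi,gvcmj,afw] add [hlg] -> 10 lines: wzua rcln ibsdu adn hlg zhehn jyq qpg yop rwb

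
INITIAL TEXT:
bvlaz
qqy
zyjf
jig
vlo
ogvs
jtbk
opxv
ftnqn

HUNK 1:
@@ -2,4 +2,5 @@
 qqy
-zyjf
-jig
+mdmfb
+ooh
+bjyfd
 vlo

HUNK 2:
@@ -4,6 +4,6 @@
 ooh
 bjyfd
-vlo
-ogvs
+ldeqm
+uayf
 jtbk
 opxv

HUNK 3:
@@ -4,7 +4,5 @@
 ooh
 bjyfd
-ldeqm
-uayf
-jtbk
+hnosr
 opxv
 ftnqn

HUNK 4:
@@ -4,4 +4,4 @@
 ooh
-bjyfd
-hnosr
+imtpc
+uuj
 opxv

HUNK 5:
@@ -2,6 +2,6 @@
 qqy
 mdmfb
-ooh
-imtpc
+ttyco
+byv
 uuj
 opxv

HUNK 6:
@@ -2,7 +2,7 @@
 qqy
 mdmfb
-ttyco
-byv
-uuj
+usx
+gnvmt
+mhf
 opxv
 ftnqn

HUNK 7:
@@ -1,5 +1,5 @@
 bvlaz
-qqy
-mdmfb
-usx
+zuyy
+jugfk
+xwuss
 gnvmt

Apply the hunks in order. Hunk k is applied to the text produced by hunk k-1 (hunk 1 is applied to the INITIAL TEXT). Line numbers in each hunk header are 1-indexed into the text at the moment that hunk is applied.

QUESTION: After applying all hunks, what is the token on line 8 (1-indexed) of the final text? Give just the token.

Answer: ftnqn

Derivation:
Hunk 1: at line 2 remove [zyjf,jig] add [mdmfb,ooh,bjyfd] -> 10 lines: bvlaz qqy mdmfb ooh bjyfd vlo ogvs jtbk opxv ftnqn
Hunk 2: at line 4 remove [vlo,ogvs] add [ldeqm,uayf] -> 10 lines: bvlaz qqy mdmfb ooh bjyfd ldeqm uayf jtbk opxv ftnqn
Hunk 3: at line 4 remove [ldeqm,uayf,jtbk] add [hnosr] -> 8 lines: bvlaz qqy mdmfb ooh bjyfd hnosr opxv ftnqn
Hunk 4: at line 4 remove [bjyfd,hnosr] add [imtpc,uuj] -> 8 lines: bvlaz qqy mdmfb ooh imtpc uuj opxv ftnqn
Hunk 5: at line 2 remove [ooh,imtpc] add [ttyco,byv] -> 8 lines: bvlaz qqy mdmfb ttyco byv uuj opxv ftnqn
Hunk 6: at line 2 remove [ttyco,byv,uuj] add [usx,gnvmt,mhf] -> 8 lines: bvlaz qqy mdmfb usx gnvmt mhf opxv ftnqn
Hunk 7: at line 1 remove [qqy,mdmfb,usx] add [zuyy,jugfk,xwuss] -> 8 lines: bvlaz zuyy jugfk xwuss gnvmt mhf opxv ftnqn
Final line 8: ftnqn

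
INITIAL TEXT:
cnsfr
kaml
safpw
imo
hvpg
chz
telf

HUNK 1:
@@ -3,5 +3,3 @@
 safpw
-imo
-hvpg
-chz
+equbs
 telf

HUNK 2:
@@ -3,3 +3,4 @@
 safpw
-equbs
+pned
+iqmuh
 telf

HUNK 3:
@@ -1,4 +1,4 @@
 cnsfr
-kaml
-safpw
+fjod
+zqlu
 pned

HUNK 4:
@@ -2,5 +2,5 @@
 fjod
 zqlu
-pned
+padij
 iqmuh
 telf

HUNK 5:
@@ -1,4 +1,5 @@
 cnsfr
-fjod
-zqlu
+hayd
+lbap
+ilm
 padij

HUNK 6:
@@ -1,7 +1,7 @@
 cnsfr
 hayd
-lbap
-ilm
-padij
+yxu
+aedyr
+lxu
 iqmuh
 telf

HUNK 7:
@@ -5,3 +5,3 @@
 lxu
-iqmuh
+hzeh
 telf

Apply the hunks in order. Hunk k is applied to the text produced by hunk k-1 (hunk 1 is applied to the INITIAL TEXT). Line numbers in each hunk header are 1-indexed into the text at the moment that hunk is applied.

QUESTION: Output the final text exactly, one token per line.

Hunk 1: at line 3 remove [imo,hvpg,chz] add [equbs] -> 5 lines: cnsfr kaml safpw equbs telf
Hunk 2: at line 3 remove [equbs] add [pned,iqmuh] -> 6 lines: cnsfr kaml safpw pned iqmuh telf
Hunk 3: at line 1 remove [kaml,safpw] add [fjod,zqlu] -> 6 lines: cnsfr fjod zqlu pned iqmuh telf
Hunk 4: at line 2 remove [pned] add [padij] -> 6 lines: cnsfr fjod zqlu padij iqmuh telf
Hunk 5: at line 1 remove [fjod,zqlu] add [hayd,lbap,ilm] -> 7 lines: cnsfr hayd lbap ilm padij iqmuh telf
Hunk 6: at line 1 remove [lbap,ilm,padij] add [yxu,aedyr,lxu] -> 7 lines: cnsfr hayd yxu aedyr lxu iqmuh telf
Hunk 7: at line 5 remove [iqmuh] add [hzeh] -> 7 lines: cnsfr hayd yxu aedyr lxu hzeh telf

Answer: cnsfr
hayd
yxu
aedyr
lxu
hzeh
telf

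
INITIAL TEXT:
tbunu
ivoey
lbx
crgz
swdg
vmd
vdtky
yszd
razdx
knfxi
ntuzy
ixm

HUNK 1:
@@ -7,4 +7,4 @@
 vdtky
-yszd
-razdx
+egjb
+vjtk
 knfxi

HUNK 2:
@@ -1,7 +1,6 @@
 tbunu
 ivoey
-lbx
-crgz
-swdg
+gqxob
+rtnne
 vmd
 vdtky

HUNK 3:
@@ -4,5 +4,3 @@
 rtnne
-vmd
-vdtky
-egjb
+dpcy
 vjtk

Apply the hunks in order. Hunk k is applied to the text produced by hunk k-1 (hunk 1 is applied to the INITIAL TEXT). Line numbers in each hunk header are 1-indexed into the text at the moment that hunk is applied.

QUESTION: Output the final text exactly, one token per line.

Answer: tbunu
ivoey
gqxob
rtnne
dpcy
vjtk
knfxi
ntuzy
ixm

Derivation:
Hunk 1: at line 7 remove [yszd,razdx] add [egjb,vjtk] -> 12 lines: tbunu ivoey lbx crgz swdg vmd vdtky egjb vjtk knfxi ntuzy ixm
Hunk 2: at line 1 remove [lbx,crgz,swdg] add [gqxob,rtnne] -> 11 lines: tbunu ivoey gqxob rtnne vmd vdtky egjb vjtk knfxi ntuzy ixm
Hunk 3: at line 4 remove [vmd,vdtky,egjb] add [dpcy] -> 9 lines: tbunu ivoey gqxob rtnne dpcy vjtk knfxi ntuzy ixm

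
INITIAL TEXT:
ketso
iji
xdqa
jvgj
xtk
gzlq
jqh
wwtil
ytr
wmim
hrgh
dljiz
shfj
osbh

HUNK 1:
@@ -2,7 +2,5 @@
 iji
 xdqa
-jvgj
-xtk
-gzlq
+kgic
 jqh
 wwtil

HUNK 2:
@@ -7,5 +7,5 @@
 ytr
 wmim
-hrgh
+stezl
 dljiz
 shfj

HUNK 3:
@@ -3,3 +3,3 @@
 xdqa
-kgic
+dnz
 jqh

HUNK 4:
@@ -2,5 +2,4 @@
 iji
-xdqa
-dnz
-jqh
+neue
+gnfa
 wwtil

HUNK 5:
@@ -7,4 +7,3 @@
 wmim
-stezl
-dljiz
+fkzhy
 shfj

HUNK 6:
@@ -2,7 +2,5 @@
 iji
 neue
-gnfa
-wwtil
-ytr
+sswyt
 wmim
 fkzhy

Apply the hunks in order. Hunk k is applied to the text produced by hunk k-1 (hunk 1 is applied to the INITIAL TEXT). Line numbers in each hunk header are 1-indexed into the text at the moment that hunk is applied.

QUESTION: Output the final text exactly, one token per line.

Hunk 1: at line 2 remove [jvgj,xtk,gzlq] add [kgic] -> 12 lines: ketso iji xdqa kgic jqh wwtil ytr wmim hrgh dljiz shfj osbh
Hunk 2: at line 7 remove [hrgh] add [stezl] -> 12 lines: ketso iji xdqa kgic jqh wwtil ytr wmim stezl dljiz shfj osbh
Hunk 3: at line 3 remove [kgic] add [dnz] -> 12 lines: ketso iji xdqa dnz jqh wwtil ytr wmim stezl dljiz shfj osbh
Hunk 4: at line 2 remove [xdqa,dnz,jqh] add [neue,gnfa] -> 11 lines: ketso iji neue gnfa wwtil ytr wmim stezl dljiz shfj osbh
Hunk 5: at line 7 remove [stezl,dljiz] add [fkzhy] -> 10 lines: ketso iji neue gnfa wwtil ytr wmim fkzhy shfj osbh
Hunk 6: at line 2 remove [gnfa,wwtil,ytr] add [sswyt] -> 8 lines: ketso iji neue sswyt wmim fkzhy shfj osbh

Answer: ketso
iji
neue
sswyt
wmim
fkzhy
shfj
osbh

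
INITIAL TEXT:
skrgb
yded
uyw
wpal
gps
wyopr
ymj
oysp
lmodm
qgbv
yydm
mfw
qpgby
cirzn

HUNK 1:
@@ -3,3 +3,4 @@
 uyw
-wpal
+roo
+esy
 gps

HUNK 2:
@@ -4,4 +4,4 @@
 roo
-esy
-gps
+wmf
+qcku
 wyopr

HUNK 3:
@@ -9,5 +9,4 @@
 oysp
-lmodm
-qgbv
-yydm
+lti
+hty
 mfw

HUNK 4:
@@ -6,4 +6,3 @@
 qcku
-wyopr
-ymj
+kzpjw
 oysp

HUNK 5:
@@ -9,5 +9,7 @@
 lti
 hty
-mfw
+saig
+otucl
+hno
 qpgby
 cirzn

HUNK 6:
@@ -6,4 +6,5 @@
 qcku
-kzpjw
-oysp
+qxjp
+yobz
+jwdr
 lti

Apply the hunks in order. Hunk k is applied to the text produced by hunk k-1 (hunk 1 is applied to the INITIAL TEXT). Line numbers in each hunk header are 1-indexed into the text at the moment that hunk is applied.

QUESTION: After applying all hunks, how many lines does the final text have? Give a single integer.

Answer: 16

Derivation:
Hunk 1: at line 3 remove [wpal] add [roo,esy] -> 15 lines: skrgb yded uyw roo esy gps wyopr ymj oysp lmodm qgbv yydm mfw qpgby cirzn
Hunk 2: at line 4 remove [esy,gps] add [wmf,qcku] -> 15 lines: skrgb yded uyw roo wmf qcku wyopr ymj oysp lmodm qgbv yydm mfw qpgby cirzn
Hunk 3: at line 9 remove [lmodm,qgbv,yydm] add [lti,hty] -> 14 lines: skrgb yded uyw roo wmf qcku wyopr ymj oysp lti hty mfw qpgby cirzn
Hunk 4: at line 6 remove [wyopr,ymj] add [kzpjw] -> 13 lines: skrgb yded uyw roo wmf qcku kzpjw oysp lti hty mfw qpgby cirzn
Hunk 5: at line 9 remove [mfw] add [saig,otucl,hno] -> 15 lines: skrgb yded uyw roo wmf qcku kzpjw oysp lti hty saig otucl hno qpgby cirzn
Hunk 6: at line 6 remove [kzpjw,oysp] add [qxjp,yobz,jwdr] -> 16 lines: skrgb yded uyw roo wmf qcku qxjp yobz jwdr lti hty saig otucl hno qpgby cirzn
Final line count: 16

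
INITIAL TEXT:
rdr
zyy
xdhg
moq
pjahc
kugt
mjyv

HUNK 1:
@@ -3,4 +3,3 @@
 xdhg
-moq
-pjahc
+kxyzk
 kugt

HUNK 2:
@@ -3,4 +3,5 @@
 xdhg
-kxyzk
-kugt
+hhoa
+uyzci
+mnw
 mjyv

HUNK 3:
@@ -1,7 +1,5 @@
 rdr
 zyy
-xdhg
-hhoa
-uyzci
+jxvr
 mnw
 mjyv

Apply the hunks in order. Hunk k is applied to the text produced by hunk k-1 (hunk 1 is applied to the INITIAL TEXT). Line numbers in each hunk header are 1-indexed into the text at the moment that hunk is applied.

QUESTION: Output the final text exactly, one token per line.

Hunk 1: at line 3 remove [moq,pjahc] add [kxyzk] -> 6 lines: rdr zyy xdhg kxyzk kugt mjyv
Hunk 2: at line 3 remove [kxyzk,kugt] add [hhoa,uyzci,mnw] -> 7 lines: rdr zyy xdhg hhoa uyzci mnw mjyv
Hunk 3: at line 1 remove [xdhg,hhoa,uyzci] add [jxvr] -> 5 lines: rdr zyy jxvr mnw mjyv

Answer: rdr
zyy
jxvr
mnw
mjyv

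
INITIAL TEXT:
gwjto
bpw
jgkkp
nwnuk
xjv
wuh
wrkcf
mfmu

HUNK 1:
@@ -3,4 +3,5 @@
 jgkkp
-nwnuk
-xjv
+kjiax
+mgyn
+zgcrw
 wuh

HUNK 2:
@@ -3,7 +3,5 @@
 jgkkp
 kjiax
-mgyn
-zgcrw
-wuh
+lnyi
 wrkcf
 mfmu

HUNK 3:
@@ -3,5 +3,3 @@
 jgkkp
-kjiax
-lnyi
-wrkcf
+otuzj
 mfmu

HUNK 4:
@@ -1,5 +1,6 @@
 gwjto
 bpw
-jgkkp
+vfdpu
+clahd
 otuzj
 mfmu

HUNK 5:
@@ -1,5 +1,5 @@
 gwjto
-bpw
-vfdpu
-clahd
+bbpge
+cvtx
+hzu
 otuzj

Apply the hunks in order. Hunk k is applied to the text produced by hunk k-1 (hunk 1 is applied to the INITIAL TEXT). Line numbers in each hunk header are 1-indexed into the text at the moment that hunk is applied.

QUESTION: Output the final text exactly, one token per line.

Hunk 1: at line 3 remove [nwnuk,xjv] add [kjiax,mgyn,zgcrw] -> 9 lines: gwjto bpw jgkkp kjiax mgyn zgcrw wuh wrkcf mfmu
Hunk 2: at line 3 remove [mgyn,zgcrw,wuh] add [lnyi] -> 7 lines: gwjto bpw jgkkp kjiax lnyi wrkcf mfmu
Hunk 3: at line 3 remove [kjiax,lnyi,wrkcf] add [otuzj] -> 5 lines: gwjto bpw jgkkp otuzj mfmu
Hunk 4: at line 1 remove [jgkkp] add [vfdpu,clahd] -> 6 lines: gwjto bpw vfdpu clahd otuzj mfmu
Hunk 5: at line 1 remove [bpw,vfdpu,clahd] add [bbpge,cvtx,hzu] -> 6 lines: gwjto bbpge cvtx hzu otuzj mfmu

Answer: gwjto
bbpge
cvtx
hzu
otuzj
mfmu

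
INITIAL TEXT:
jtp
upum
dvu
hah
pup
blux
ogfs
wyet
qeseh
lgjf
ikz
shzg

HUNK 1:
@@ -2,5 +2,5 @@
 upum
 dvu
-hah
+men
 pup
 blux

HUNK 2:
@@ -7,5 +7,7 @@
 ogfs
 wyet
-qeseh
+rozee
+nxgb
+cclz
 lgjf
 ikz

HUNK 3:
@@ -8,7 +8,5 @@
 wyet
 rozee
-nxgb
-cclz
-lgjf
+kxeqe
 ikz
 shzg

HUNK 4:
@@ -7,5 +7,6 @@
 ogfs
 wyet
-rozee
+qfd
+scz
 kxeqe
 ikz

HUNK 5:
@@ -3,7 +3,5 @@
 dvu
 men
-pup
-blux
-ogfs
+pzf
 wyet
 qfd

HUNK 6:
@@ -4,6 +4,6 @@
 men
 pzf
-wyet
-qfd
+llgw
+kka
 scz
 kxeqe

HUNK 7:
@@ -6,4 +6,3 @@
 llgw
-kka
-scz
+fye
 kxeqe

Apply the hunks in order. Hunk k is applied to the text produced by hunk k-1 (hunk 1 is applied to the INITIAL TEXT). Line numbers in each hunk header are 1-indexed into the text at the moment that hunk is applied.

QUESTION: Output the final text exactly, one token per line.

Hunk 1: at line 2 remove [hah] add [men] -> 12 lines: jtp upum dvu men pup blux ogfs wyet qeseh lgjf ikz shzg
Hunk 2: at line 7 remove [qeseh] add [rozee,nxgb,cclz] -> 14 lines: jtp upum dvu men pup blux ogfs wyet rozee nxgb cclz lgjf ikz shzg
Hunk 3: at line 8 remove [nxgb,cclz,lgjf] add [kxeqe] -> 12 lines: jtp upum dvu men pup blux ogfs wyet rozee kxeqe ikz shzg
Hunk 4: at line 7 remove [rozee] add [qfd,scz] -> 13 lines: jtp upum dvu men pup blux ogfs wyet qfd scz kxeqe ikz shzg
Hunk 5: at line 3 remove [pup,blux,ogfs] add [pzf] -> 11 lines: jtp upum dvu men pzf wyet qfd scz kxeqe ikz shzg
Hunk 6: at line 4 remove [wyet,qfd] add [llgw,kka] -> 11 lines: jtp upum dvu men pzf llgw kka scz kxeqe ikz shzg
Hunk 7: at line 6 remove [kka,scz] add [fye] -> 10 lines: jtp upum dvu men pzf llgw fye kxeqe ikz shzg

Answer: jtp
upum
dvu
men
pzf
llgw
fye
kxeqe
ikz
shzg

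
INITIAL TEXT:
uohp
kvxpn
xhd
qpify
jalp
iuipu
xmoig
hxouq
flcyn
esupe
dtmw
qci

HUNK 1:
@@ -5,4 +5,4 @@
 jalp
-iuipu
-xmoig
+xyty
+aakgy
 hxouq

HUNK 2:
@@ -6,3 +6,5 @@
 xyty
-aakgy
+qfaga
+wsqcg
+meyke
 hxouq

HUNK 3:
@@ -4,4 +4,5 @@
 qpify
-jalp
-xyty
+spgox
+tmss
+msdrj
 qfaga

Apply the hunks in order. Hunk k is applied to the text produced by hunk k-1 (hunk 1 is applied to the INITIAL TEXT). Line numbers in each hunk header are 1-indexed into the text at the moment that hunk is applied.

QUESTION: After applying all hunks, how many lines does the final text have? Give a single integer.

Answer: 15

Derivation:
Hunk 1: at line 5 remove [iuipu,xmoig] add [xyty,aakgy] -> 12 lines: uohp kvxpn xhd qpify jalp xyty aakgy hxouq flcyn esupe dtmw qci
Hunk 2: at line 6 remove [aakgy] add [qfaga,wsqcg,meyke] -> 14 lines: uohp kvxpn xhd qpify jalp xyty qfaga wsqcg meyke hxouq flcyn esupe dtmw qci
Hunk 3: at line 4 remove [jalp,xyty] add [spgox,tmss,msdrj] -> 15 lines: uohp kvxpn xhd qpify spgox tmss msdrj qfaga wsqcg meyke hxouq flcyn esupe dtmw qci
Final line count: 15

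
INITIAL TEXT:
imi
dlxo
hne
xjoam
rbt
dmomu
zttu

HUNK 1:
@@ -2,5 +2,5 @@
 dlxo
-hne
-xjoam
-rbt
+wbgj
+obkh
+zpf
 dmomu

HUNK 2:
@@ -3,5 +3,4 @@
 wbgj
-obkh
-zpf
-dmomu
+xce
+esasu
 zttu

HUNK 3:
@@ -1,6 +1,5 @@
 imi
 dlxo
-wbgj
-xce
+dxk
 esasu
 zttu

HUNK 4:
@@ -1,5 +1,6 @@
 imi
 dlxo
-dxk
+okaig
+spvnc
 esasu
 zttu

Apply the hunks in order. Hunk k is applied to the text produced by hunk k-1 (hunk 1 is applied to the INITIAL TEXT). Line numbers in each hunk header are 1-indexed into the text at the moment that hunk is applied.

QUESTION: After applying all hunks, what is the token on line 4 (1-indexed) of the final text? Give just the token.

Hunk 1: at line 2 remove [hne,xjoam,rbt] add [wbgj,obkh,zpf] -> 7 lines: imi dlxo wbgj obkh zpf dmomu zttu
Hunk 2: at line 3 remove [obkh,zpf,dmomu] add [xce,esasu] -> 6 lines: imi dlxo wbgj xce esasu zttu
Hunk 3: at line 1 remove [wbgj,xce] add [dxk] -> 5 lines: imi dlxo dxk esasu zttu
Hunk 4: at line 1 remove [dxk] add [okaig,spvnc] -> 6 lines: imi dlxo okaig spvnc esasu zttu
Final line 4: spvnc

Answer: spvnc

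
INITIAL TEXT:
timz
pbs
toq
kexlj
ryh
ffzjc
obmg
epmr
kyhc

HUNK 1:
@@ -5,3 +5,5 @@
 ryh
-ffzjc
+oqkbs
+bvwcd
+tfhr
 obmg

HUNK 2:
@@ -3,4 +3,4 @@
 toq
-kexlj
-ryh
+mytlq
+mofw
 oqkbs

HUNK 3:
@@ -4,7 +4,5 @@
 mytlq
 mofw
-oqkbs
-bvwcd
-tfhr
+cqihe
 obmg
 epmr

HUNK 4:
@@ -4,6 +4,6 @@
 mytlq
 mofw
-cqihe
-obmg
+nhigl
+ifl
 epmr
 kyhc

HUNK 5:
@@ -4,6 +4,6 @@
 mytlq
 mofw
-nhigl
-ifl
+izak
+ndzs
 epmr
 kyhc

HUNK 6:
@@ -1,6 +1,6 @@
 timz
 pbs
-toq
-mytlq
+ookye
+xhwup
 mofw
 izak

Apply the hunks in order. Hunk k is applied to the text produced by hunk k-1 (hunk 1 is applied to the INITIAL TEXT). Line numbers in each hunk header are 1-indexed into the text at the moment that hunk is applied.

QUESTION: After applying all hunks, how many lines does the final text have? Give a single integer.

Hunk 1: at line 5 remove [ffzjc] add [oqkbs,bvwcd,tfhr] -> 11 lines: timz pbs toq kexlj ryh oqkbs bvwcd tfhr obmg epmr kyhc
Hunk 2: at line 3 remove [kexlj,ryh] add [mytlq,mofw] -> 11 lines: timz pbs toq mytlq mofw oqkbs bvwcd tfhr obmg epmr kyhc
Hunk 3: at line 4 remove [oqkbs,bvwcd,tfhr] add [cqihe] -> 9 lines: timz pbs toq mytlq mofw cqihe obmg epmr kyhc
Hunk 4: at line 4 remove [cqihe,obmg] add [nhigl,ifl] -> 9 lines: timz pbs toq mytlq mofw nhigl ifl epmr kyhc
Hunk 5: at line 4 remove [nhigl,ifl] add [izak,ndzs] -> 9 lines: timz pbs toq mytlq mofw izak ndzs epmr kyhc
Hunk 6: at line 1 remove [toq,mytlq] add [ookye,xhwup] -> 9 lines: timz pbs ookye xhwup mofw izak ndzs epmr kyhc
Final line count: 9

Answer: 9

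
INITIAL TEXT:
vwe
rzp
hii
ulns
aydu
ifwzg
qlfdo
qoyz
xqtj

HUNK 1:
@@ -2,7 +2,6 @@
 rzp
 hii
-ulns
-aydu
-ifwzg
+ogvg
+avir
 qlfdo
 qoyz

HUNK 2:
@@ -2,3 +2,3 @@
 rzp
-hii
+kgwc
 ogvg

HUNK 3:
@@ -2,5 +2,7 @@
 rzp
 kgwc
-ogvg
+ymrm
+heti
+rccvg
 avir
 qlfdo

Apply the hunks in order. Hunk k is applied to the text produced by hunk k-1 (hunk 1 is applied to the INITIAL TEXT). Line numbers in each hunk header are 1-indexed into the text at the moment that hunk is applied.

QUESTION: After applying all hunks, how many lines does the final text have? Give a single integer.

Hunk 1: at line 2 remove [ulns,aydu,ifwzg] add [ogvg,avir] -> 8 lines: vwe rzp hii ogvg avir qlfdo qoyz xqtj
Hunk 2: at line 2 remove [hii] add [kgwc] -> 8 lines: vwe rzp kgwc ogvg avir qlfdo qoyz xqtj
Hunk 3: at line 2 remove [ogvg] add [ymrm,heti,rccvg] -> 10 lines: vwe rzp kgwc ymrm heti rccvg avir qlfdo qoyz xqtj
Final line count: 10

Answer: 10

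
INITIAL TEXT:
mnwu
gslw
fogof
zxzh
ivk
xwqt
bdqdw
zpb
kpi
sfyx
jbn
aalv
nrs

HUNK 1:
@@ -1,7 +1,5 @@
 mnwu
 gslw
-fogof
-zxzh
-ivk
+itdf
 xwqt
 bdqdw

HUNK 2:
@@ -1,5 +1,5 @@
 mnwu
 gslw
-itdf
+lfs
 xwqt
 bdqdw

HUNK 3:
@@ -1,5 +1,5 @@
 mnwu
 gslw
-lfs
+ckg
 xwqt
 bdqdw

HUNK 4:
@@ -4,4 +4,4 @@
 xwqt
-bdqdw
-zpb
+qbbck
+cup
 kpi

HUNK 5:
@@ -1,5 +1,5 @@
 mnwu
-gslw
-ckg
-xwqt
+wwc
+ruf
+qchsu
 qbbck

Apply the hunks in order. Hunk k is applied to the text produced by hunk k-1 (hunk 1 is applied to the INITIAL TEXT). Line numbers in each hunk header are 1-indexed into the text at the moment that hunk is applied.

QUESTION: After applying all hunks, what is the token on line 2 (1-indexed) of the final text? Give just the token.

Hunk 1: at line 1 remove [fogof,zxzh,ivk] add [itdf] -> 11 lines: mnwu gslw itdf xwqt bdqdw zpb kpi sfyx jbn aalv nrs
Hunk 2: at line 1 remove [itdf] add [lfs] -> 11 lines: mnwu gslw lfs xwqt bdqdw zpb kpi sfyx jbn aalv nrs
Hunk 3: at line 1 remove [lfs] add [ckg] -> 11 lines: mnwu gslw ckg xwqt bdqdw zpb kpi sfyx jbn aalv nrs
Hunk 4: at line 4 remove [bdqdw,zpb] add [qbbck,cup] -> 11 lines: mnwu gslw ckg xwqt qbbck cup kpi sfyx jbn aalv nrs
Hunk 5: at line 1 remove [gslw,ckg,xwqt] add [wwc,ruf,qchsu] -> 11 lines: mnwu wwc ruf qchsu qbbck cup kpi sfyx jbn aalv nrs
Final line 2: wwc

Answer: wwc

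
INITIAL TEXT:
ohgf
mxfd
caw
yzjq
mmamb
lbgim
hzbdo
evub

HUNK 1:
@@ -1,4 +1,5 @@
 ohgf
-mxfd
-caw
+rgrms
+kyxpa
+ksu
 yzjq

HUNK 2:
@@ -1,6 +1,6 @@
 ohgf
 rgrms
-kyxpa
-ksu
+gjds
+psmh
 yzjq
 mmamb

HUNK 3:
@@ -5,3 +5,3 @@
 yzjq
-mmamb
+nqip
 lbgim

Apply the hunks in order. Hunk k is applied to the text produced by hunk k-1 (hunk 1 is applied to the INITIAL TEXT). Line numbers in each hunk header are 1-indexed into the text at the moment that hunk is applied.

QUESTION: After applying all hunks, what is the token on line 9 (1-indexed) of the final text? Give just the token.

Answer: evub

Derivation:
Hunk 1: at line 1 remove [mxfd,caw] add [rgrms,kyxpa,ksu] -> 9 lines: ohgf rgrms kyxpa ksu yzjq mmamb lbgim hzbdo evub
Hunk 2: at line 1 remove [kyxpa,ksu] add [gjds,psmh] -> 9 lines: ohgf rgrms gjds psmh yzjq mmamb lbgim hzbdo evub
Hunk 3: at line 5 remove [mmamb] add [nqip] -> 9 lines: ohgf rgrms gjds psmh yzjq nqip lbgim hzbdo evub
Final line 9: evub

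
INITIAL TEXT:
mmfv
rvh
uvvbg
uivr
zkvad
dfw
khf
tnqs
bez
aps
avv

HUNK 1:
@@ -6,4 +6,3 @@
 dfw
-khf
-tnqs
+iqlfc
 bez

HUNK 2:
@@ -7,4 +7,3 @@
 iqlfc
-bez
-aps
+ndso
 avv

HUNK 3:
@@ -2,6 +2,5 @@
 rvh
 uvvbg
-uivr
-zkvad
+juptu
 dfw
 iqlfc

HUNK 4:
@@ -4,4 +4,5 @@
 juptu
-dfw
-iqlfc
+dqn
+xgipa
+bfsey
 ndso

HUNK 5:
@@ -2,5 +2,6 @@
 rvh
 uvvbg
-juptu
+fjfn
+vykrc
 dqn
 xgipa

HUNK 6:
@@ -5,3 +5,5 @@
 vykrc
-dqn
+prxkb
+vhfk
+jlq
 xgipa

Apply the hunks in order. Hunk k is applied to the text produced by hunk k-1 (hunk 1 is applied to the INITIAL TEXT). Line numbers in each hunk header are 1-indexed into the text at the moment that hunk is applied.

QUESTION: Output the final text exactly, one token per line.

Answer: mmfv
rvh
uvvbg
fjfn
vykrc
prxkb
vhfk
jlq
xgipa
bfsey
ndso
avv

Derivation:
Hunk 1: at line 6 remove [khf,tnqs] add [iqlfc] -> 10 lines: mmfv rvh uvvbg uivr zkvad dfw iqlfc bez aps avv
Hunk 2: at line 7 remove [bez,aps] add [ndso] -> 9 lines: mmfv rvh uvvbg uivr zkvad dfw iqlfc ndso avv
Hunk 3: at line 2 remove [uivr,zkvad] add [juptu] -> 8 lines: mmfv rvh uvvbg juptu dfw iqlfc ndso avv
Hunk 4: at line 4 remove [dfw,iqlfc] add [dqn,xgipa,bfsey] -> 9 lines: mmfv rvh uvvbg juptu dqn xgipa bfsey ndso avv
Hunk 5: at line 2 remove [juptu] add [fjfn,vykrc] -> 10 lines: mmfv rvh uvvbg fjfn vykrc dqn xgipa bfsey ndso avv
Hunk 6: at line 5 remove [dqn] add [prxkb,vhfk,jlq] -> 12 lines: mmfv rvh uvvbg fjfn vykrc prxkb vhfk jlq xgipa bfsey ndso avv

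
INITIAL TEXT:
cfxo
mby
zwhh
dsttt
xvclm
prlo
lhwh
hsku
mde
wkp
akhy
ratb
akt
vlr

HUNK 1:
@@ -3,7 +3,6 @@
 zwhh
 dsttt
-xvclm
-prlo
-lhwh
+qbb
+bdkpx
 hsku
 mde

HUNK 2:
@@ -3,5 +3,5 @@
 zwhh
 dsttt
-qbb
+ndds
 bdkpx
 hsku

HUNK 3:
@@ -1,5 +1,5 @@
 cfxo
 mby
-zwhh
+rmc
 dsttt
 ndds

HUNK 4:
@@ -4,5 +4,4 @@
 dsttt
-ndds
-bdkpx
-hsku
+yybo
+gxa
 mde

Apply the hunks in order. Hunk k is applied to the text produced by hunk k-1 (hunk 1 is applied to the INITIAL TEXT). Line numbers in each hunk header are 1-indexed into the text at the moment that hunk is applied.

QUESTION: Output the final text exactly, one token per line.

Hunk 1: at line 3 remove [xvclm,prlo,lhwh] add [qbb,bdkpx] -> 13 lines: cfxo mby zwhh dsttt qbb bdkpx hsku mde wkp akhy ratb akt vlr
Hunk 2: at line 3 remove [qbb] add [ndds] -> 13 lines: cfxo mby zwhh dsttt ndds bdkpx hsku mde wkp akhy ratb akt vlr
Hunk 3: at line 1 remove [zwhh] add [rmc] -> 13 lines: cfxo mby rmc dsttt ndds bdkpx hsku mde wkp akhy ratb akt vlr
Hunk 4: at line 4 remove [ndds,bdkpx,hsku] add [yybo,gxa] -> 12 lines: cfxo mby rmc dsttt yybo gxa mde wkp akhy ratb akt vlr

Answer: cfxo
mby
rmc
dsttt
yybo
gxa
mde
wkp
akhy
ratb
akt
vlr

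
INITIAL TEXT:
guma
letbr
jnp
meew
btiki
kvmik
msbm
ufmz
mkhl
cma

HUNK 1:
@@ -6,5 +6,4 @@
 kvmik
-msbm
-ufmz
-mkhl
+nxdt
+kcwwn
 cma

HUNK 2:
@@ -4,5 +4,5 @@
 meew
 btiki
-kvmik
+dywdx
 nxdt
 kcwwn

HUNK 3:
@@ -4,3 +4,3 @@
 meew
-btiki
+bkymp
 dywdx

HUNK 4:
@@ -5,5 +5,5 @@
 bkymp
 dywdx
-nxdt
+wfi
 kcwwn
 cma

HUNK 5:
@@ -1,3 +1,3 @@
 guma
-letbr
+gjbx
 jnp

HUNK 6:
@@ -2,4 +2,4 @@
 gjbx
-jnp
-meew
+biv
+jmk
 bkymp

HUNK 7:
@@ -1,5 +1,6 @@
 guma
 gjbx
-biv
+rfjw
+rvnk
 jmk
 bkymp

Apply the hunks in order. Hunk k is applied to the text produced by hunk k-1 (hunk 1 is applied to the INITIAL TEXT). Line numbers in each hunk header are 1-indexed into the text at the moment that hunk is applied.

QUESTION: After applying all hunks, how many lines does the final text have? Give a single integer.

Answer: 10

Derivation:
Hunk 1: at line 6 remove [msbm,ufmz,mkhl] add [nxdt,kcwwn] -> 9 lines: guma letbr jnp meew btiki kvmik nxdt kcwwn cma
Hunk 2: at line 4 remove [kvmik] add [dywdx] -> 9 lines: guma letbr jnp meew btiki dywdx nxdt kcwwn cma
Hunk 3: at line 4 remove [btiki] add [bkymp] -> 9 lines: guma letbr jnp meew bkymp dywdx nxdt kcwwn cma
Hunk 4: at line 5 remove [nxdt] add [wfi] -> 9 lines: guma letbr jnp meew bkymp dywdx wfi kcwwn cma
Hunk 5: at line 1 remove [letbr] add [gjbx] -> 9 lines: guma gjbx jnp meew bkymp dywdx wfi kcwwn cma
Hunk 6: at line 2 remove [jnp,meew] add [biv,jmk] -> 9 lines: guma gjbx biv jmk bkymp dywdx wfi kcwwn cma
Hunk 7: at line 1 remove [biv] add [rfjw,rvnk] -> 10 lines: guma gjbx rfjw rvnk jmk bkymp dywdx wfi kcwwn cma
Final line count: 10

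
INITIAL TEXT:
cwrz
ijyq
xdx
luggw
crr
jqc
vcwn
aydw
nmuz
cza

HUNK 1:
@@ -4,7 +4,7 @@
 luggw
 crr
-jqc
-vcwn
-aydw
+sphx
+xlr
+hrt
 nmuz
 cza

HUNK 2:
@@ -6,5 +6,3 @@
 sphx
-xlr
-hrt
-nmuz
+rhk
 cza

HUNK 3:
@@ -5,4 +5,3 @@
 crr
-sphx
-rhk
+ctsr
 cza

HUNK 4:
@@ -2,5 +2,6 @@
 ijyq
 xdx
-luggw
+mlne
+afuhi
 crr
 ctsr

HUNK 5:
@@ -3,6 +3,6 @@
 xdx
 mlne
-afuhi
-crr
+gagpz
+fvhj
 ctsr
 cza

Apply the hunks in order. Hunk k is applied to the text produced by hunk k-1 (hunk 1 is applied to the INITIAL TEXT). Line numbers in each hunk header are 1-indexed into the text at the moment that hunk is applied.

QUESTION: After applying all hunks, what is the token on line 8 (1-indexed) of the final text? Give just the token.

Answer: cza

Derivation:
Hunk 1: at line 4 remove [jqc,vcwn,aydw] add [sphx,xlr,hrt] -> 10 lines: cwrz ijyq xdx luggw crr sphx xlr hrt nmuz cza
Hunk 2: at line 6 remove [xlr,hrt,nmuz] add [rhk] -> 8 lines: cwrz ijyq xdx luggw crr sphx rhk cza
Hunk 3: at line 5 remove [sphx,rhk] add [ctsr] -> 7 lines: cwrz ijyq xdx luggw crr ctsr cza
Hunk 4: at line 2 remove [luggw] add [mlne,afuhi] -> 8 lines: cwrz ijyq xdx mlne afuhi crr ctsr cza
Hunk 5: at line 3 remove [afuhi,crr] add [gagpz,fvhj] -> 8 lines: cwrz ijyq xdx mlne gagpz fvhj ctsr cza
Final line 8: cza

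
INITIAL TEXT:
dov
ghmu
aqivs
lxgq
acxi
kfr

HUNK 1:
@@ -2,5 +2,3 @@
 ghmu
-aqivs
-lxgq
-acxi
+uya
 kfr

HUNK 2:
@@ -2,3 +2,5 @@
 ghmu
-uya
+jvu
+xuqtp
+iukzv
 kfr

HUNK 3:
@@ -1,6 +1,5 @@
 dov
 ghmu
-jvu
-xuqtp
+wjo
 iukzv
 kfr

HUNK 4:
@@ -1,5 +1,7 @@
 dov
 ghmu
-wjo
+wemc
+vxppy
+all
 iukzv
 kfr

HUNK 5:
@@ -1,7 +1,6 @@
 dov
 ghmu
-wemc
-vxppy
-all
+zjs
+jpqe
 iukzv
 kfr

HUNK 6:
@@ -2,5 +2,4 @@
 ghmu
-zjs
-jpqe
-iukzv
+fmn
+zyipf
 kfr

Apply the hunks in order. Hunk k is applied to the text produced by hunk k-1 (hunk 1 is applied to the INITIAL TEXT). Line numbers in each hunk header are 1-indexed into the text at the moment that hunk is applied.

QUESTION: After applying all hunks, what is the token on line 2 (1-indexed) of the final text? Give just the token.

Answer: ghmu

Derivation:
Hunk 1: at line 2 remove [aqivs,lxgq,acxi] add [uya] -> 4 lines: dov ghmu uya kfr
Hunk 2: at line 2 remove [uya] add [jvu,xuqtp,iukzv] -> 6 lines: dov ghmu jvu xuqtp iukzv kfr
Hunk 3: at line 1 remove [jvu,xuqtp] add [wjo] -> 5 lines: dov ghmu wjo iukzv kfr
Hunk 4: at line 1 remove [wjo] add [wemc,vxppy,all] -> 7 lines: dov ghmu wemc vxppy all iukzv kfr
Hunk 5: at line 1 remove [wemc,vxppy,all] add [zjs,jpqe] -> 6 lines: dov ghmu zjs jpqe iukzv kfr
Hunk 6: at line 2 remove [zjs,jpqe,iukzv] add [fmn,zyipf] -> 5 lines: dov ghmu fmn zyipf kfr
Final line 2: ghmu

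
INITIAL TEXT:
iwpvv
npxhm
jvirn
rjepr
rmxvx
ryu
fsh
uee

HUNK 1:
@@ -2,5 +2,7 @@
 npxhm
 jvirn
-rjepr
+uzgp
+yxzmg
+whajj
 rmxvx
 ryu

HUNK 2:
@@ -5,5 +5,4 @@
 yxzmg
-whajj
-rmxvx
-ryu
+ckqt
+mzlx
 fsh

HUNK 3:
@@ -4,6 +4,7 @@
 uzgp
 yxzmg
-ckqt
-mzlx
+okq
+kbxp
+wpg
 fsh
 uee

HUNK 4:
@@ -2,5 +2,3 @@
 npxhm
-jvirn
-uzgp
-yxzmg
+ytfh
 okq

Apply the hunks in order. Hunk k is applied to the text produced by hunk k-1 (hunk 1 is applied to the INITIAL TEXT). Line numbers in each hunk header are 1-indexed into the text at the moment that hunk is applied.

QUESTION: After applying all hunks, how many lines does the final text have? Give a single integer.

Answer: 8

Derivation:
Hunk 1: at line 2 remove [rjepr] add [uzgp,yxzmg,whajj] -> 10 lines: iwpvv npxhm jvirn uzgp yxzmg whajj rmxvx ryu fsh uee
Hunk 2: at line 5 remove [whajj,rmxvx,ryu] add [ckqt,mzlx] -> 9 lines: iwpvv npxhm jvirn uzgp yxzmg ckqt mzlx fsh uee
Hunk 3: at line 4 remove [ckqt,mzlx] add [okq,kbxp,wpg] -> 10 lines: iwpvv npxhm jvirn uzgp yxzmg okq kbxp wpg fsh uee
Hunk 4: at line 2 remove [jvirn,uzgp,yxzmg] add [ytfh] -> 8 lines: iwpvv npxhm ytfh okq kbxp wpg fsh uee
Final line count: 8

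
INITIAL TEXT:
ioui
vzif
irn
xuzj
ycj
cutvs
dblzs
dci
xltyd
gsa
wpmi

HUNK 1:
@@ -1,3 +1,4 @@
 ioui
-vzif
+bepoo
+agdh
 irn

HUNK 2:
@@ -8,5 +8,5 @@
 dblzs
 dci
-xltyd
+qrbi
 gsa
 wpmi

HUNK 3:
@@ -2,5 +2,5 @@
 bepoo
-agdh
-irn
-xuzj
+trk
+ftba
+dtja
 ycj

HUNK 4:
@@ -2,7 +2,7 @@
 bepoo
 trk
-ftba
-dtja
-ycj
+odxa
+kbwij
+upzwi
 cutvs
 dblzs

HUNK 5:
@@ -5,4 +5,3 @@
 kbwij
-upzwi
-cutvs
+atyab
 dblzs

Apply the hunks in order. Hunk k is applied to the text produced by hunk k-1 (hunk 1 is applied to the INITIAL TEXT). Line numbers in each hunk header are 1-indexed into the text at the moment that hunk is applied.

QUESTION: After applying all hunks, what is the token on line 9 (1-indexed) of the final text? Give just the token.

Hunk 1: at line 1 remove [vzif] add [bepoo,agdh] -> 12 lines: ioui bepoo agdh irn xuzj ycj cutvs dblzs dci xltyd gsa wpmi
Hunk 2: at line 8 remove [xltyd] add [qrbi] -> 12 lines: ioui bepoo agdh irn xuzj ycj cutvs dblzs dci qrbi gsa wpmi
Hunk 3: at line 2 remove [agdh,irn,xuzj] add [trk,ftba,dtja] -> 12 lines: ioui bepoo trk ftba dtja ycj cutvs dblzs dci qrbi gsa wpmi
Hunk 4: at line 2 remove [ftba,dtja,ycj] add [odxa,kbwij,upzwi] -> 12 lines: ioui bepoo trk odxa kbwij upzwi cutvs dblzs dci qrbi gsa wpmi
Hunk 5: at line 5 remove [upzwi,cutvs] add [atyab] -> 11 lines: ioui bepoo trk odxa kbwij atyab dblzs dci qrbi gsa wpmi
Final line 9: qrbi

Answer: qrbi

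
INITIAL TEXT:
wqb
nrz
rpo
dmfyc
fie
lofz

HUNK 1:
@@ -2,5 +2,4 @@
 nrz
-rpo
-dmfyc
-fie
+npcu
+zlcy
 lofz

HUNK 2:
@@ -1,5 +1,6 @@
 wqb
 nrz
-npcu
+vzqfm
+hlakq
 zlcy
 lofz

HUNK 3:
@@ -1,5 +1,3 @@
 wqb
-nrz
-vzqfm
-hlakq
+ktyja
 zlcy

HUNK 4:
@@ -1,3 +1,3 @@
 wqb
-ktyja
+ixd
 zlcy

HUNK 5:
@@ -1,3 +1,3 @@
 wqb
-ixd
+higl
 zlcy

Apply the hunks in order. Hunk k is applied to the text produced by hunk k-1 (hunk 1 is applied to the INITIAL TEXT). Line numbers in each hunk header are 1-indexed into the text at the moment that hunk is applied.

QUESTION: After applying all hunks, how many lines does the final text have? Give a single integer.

Hunk 1: at line 2 remove [rpo,dmfyc,fie] add [npcu,zlcy] -> 5 lines: wqb nrz npcu zlcy lofz
Hunk 2: at line 1 remove [npcu] add [vzqfm,hlakq] -> 6 lines: wqb nrz vzqfm hlakq zlcy lofz
Hunk 3: at line 1 remove [nrz,vzqfm,hlakq] add [ktyja] -> 4 lines: wqb ktyja zlcy lofz
Hunk 4: at line 1 remove [ktyja] add [ixd] -> 4 lines: wqb ixd zlcy lofz
Hunk 5: at line 1 remove [ixd] add [higl] -> 4 lines: wqb higl zlcy lofz
Final line count: 4

Answer: 4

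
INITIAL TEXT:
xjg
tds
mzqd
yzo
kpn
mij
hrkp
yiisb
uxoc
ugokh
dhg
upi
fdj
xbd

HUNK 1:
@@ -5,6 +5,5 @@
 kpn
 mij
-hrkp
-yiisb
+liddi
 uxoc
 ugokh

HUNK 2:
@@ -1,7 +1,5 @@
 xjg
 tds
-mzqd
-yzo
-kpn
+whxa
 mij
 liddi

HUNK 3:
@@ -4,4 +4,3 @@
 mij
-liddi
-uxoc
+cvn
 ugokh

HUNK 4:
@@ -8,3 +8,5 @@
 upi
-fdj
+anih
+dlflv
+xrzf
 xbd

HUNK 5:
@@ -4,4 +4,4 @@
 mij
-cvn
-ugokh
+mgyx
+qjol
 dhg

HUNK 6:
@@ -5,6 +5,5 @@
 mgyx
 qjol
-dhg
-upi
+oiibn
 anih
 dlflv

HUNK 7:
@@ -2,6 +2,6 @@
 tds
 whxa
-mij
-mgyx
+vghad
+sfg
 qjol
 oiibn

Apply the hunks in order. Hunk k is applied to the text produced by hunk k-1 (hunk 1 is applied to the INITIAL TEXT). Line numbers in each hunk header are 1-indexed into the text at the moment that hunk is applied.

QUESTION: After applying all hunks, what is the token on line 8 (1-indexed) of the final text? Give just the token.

Answer: anih

Derivation:
Hunk 1: at line 5 remove [hrkp,yiisb] add [liddi] -> 13 lines: xjg tds mzqd yzo kpn mij liddi uxoc ugokh dhg upi fdj xbd
Hunk 2: at line 1 remove [mzqd,yzo,kpn] add [whxa] -> 11 lines: xjg tds whxa mij liddi uxoc ugokh dhg upi fdj xbd
Hunk 3: at line 4 remove [liddi,uxoc] add [cvn] -> 10 lines: xjg tds whxa mij cvn ugokh dhg upi fdj xbd
Hunk 4: at line 8 remove [fdj] add [anih,dlflv,xrzf] -> 12 lines: xjg tds whxa mij cvn ugokh dhg upi anih dlflv xrzf xbd
Hunk 5: at line 4 remove [cvn,ugokh] add [mgyx,qjol] -> 12 lines: xjg tds whxa mij mgyx qjol dhg upi anih dlflv xrzf xbd
Hunk 6: at line 5 remove [dhg,upi] add [oiibn] -> 11 lines: xjg tds whxa mij mgyx qjol oiibn anih dlflv xrzf xbd
Hunk 7: at line 2 remove [mij,mgyx] add [vghad,sfg] -> 11 lines: xjg tds whxa vghad sfg qjol oiibn anih dlflv xrzf xbd
Final line 8: anih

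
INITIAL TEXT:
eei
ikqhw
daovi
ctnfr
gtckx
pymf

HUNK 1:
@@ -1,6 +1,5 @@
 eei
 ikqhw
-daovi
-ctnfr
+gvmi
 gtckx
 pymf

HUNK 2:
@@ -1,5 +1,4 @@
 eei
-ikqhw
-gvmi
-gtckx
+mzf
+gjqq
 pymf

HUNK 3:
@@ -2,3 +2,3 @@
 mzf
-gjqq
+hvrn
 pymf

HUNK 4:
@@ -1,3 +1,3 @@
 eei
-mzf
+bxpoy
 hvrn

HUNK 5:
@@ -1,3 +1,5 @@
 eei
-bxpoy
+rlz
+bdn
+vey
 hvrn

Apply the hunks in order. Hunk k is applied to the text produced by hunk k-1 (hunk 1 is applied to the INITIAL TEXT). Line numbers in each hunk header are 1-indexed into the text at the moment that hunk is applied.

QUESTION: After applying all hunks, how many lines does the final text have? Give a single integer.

Hunk 1: at line 1 remove [daovi,ctnfr] add [gvmi] -> 5 lines: eei ikqhw gvmi gtckx pymf
Hunk 2: at line 1 remove [ikqhw,gvmi,gtckx] add [mzf,gjqq] -> 4 lines: eei mzf gjqq pymf
Hunk 3: at line 2 remove [gjqq] add [hvrn] -> 4 lines: eei mzf hvrn pymf
Hunk 4: at line 1 remove [mzf] add [bxpoy] -> 4 lines: eei bxpoy hvrn pymf
Hunk 5: at line 1 remove [bxpoy] add [rlz,bdn,vey] -> 6 lines: eei rlz bdn vey hvrn pymf
Final line count: 6

Answer: 6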